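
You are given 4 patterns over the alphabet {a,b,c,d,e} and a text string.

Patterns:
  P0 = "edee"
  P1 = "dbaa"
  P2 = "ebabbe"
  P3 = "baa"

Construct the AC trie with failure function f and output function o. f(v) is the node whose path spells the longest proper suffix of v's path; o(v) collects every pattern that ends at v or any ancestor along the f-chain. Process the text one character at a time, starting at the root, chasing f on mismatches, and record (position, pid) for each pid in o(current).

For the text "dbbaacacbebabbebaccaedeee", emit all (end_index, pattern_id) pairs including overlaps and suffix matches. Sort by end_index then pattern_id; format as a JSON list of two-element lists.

Build:
Trie (insert patterns):
  n0 'ε': b→14 d→5 e→1
  n1 'e': b→9 d→2
  n2 'ed': e→3
  n3 'ede': e→4
  n4 'edee': ·  [P0 ends]
  n5 'd': b→6
  n6 'db': a→7
  n7 'dba': a→8
  n8 'dbaa': ·  [P1 ends]
  n9 'eb': a→10
  n10 'eba': b→11
  n11 'ebab': b→12
  n12 'ebabb': e→13
  n13 'ebabbe': ·  [P2 ends]
  n14 'b': a→15
  n15 'ba': a→16
  n16 'baa': ·  [P3 ends]

BFS fail/out derivation:
  n1('e'): parent n0 fail=0; on 'e' 0 → fail=0;  out ∅∪∅=∅
  n5('d'): parent n0 fail=0; on 'd' 0 → fail=0;  out ∅∪∅=∅
  n14('b'): parent n0 fail=0; on 'b' 0 → fail=0;  out ∅∪∅=∅
  n2('ed'): parent n1 fail=0; on 'd' 0 → fail=5;  out ∅∪∅=∅
  n6('db'): parent n5 fail=0; on 'b' 0 → fail=14;  out ∅∪∅=∅
  n9('eb'): parent n1 fail=0; on 'b' 0 → fail=14;  out ∅∪∅=∅
  n15('ba'): parent n14 fail=0; on 'a' 0 → fail=0;  out ∅∪∅=∅
  n3('ede'): parent n2 fail=5; on 'e' 5→0 → fail=1;  out ∅∪∅=∅
  n7('dba'): parent n6 fail=14; on 'a' 14 → fail=15;  out ∅∪∅=∅
  n10('eba'): parent n9 fail=14; on 'a' 14 → fail=15;  out ∅∪∅=∅
  n16('baa'): parent n15 fail=0; on 'a' 0 → fail=0;  out {3}∪∅={3}
  n4('edee'): parent n3 fail=1; on 'e' 1→0 → fail=1;  out {0}∪∅={0}
  n8('dbaa'): parent n7 fail=15; on 'a' 15 → fail=16;  out {1}∪{3}={1,3}
  n11('ebab'): parent n10 fail=15; on 'b' 15→0 → fail=14;  out ∅∪∅=∅
  n12('ebabb'): parent n11 fail=14; on 'b' 14→0 → fail=14;  out ∅∪∅=∅
  n13('ebabbe'): parent n12 fail=14; on 'e' 14→0 → fail=1;  out {2}∪∅={2}

Text stream:
i=0 'd': node 0→5
i=1 'b': node 5→6
i=2 'b': node 6→14 ·f
i=3 'a': node 14→15
i=4 'a': node 15→16  ** P3@[2:4]
i=5 'c': node 16→0 ·f
i=6 'a': node 0→0
i=7 'c': node 0→0
i=8 'b': node 0→14
i=9 'e': node 14→1 ·f
i=10 'b': node 1→9
i=11 'a': node 9→10
i=12 'b': node 10→11
i=13 'b': node 11→12
i=14 'e': node 12→13  ** P2@[9:14]
i=15 'b': node 13→9 ·f
i=16 'a': node 9→10
i=17 'c': node 10→0 ·f
i=18 'c': node 0→0
i=19 'a': node 0→0
i=20 'e': node 0→1
i=21 'd': node 1→2
i=22 'e': node 2→3
i=23 'e': node 3→4  ** P0@[20:23]
i=24 'e': node 4→1 ·f

Matches: [[4,3],[14,2],[23,0]]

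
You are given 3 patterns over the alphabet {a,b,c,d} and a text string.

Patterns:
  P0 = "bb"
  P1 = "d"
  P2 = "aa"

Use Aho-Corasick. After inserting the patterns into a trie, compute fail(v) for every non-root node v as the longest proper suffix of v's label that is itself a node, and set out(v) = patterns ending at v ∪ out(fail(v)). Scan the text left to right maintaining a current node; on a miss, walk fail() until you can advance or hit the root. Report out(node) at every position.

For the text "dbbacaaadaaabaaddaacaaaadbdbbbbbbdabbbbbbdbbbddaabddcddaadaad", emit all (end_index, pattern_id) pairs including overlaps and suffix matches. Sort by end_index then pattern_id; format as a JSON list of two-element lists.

Build automaton:
Trie nodes:
  0='ε' goto a→4 b→1 d→3
  1='b' goto b→2
  2='bb' goto ·  [P0 ends]
  3='d' goto ·  [P1 ends]
  4='a' goto a→5
  5='aa' goto ·  [P2 ends]

Failure links (BFS by depth):
  fail(1) 'b': from fail(0)=0 chase 'b': 0 ⇒ 0;  out=∅∪out(0)=∅
  fail(3) 'd': from fail(0)=0 chase 'd': 0 ⇒ 0;  out={1}∪out(0)={1}
  fail(4) 'a': from fail(0)=0 chase 'a': 0 ⇒ 0;  out=∅∪out(0)=∅
  fail(2) 'bb': from fail(1)=0 chase 'b': 0 ⇒ 1;  out={0}∪out(1)={0}
  fail(5) 'aa': from fail(4)=0 chase 'a': 0 ⇒ 4;  out={2}∪out(4)={2}

Run:
[0] read 'd'  n0⇒n3  → match P1@[0:0]
[1] read 'b'  n3⇒n1 (fail-walked)
[2] read 'b'  n1⇒n2  → match P0@[1:2]
[3] read 'a'  n2⇒n4 (fail-walked)
[4] read 'c'  n4⇒n0 (fail-walked)
[5] read 'a'  n0⇒n4
[6] read 'a'  n4⇒n5  → match P2@[5:6]
[7] read 'a'  n5⇒n5 (fail-walked)  → match P2@[6:7]
[8] read 'd'  n5⇒n3 (fail-walked)  → match P1@[8:8]
[9] read 'a'  n3⇒n4 (fail-walked)
[10] read 'a'  n4⇒n5  → match P2@[9:10]
[11] read 'a'  n5⇒n5 (fail-walked)  → match P2@[10:11]
[12] read 'b'  n5⇒n1 (fail-walked)
[13] read 'a'  n1⇒n4 (fail-walked)
[14] read 'a'  n4⇒n5  → match P2@[13:14]
[15] read 'd'  n5⇒n3 (fail-walked)  → match P1@[15:15]
[16] read 'd'  n3⇒n3 (fail-walked)  → match P1@[16:16]
[17] read 'a'  n3⇒n4 (fail-walked)
[18] read 'a'  n4⇒n5  → match P2@[17:18]
[19] read 'c'  n5⇒n0 (fail-walked)
[20] read 'a'  n0⇒n4
[21] read 'a'  n4⇒n5  → match P2@[20:21]
[22] read 'a'  n5⇒n5 (fail-walked)  → match P2@[21:22]
[23] read 'a'  n5⇒n5 (fail-walked)  → match P2@[22:23]
[24] read 'd'  n5⇒n3 (fail-walked)  → match P1@[24:24]
[25] read 'b'  n3⇒n1 (fail-walked)
[26] read 'd'  n1⇒n3 (fail-walked)  → match P1@[26:26]
[27] read 'b'  n3⇒n1 (fail-walked)
[28] read 'b'  n1⇒n2  → match P0@[27:28]
[29] read 'b'  n2⇒n2 (fail-walked)  → match P0@[28:29]
[30] read 'b'  n2⇒n2 (fail-walked)  → match P0@[29:30]
[31] read 'b'  n2⇒n2 (fail-walked)  → match P0@[30:31]
[32] read 'b'  n2⇒n2 (fail-walked)  → match P0@[31:32]
[33] read 'd'  n2⇒n3 (fail-walked)  → match P1@[33:33]
[34] read 'a'  n3⇒n4 (fail-walked)
[35] read 'b'  n4⇒n1 (fail-walked)
[36] read 'b'  n1⇒n2  → match P0@[35:36]
[37] read 'b'  n2⇒n2 (fail-walked)  → match P0@[36:37]
[38] read 'b'  n2⇒n2 (fail-walked)  → match P0@[37:38]
[39] read 'b'  n2⇒n2 (fail-walked)  → match P0@[38:39]
[40] read 'b'  n2⇒n2 (fail-walked)  → match P0@[39:40]
[41] read 'd'  n2⇒n3 (fail-walked)  → match P1@[41:41]
[42] read 'b'  n3⇒n1 (fail-walked)
[43] read 'b'  n1⇒n2  → match P0@[42:43]
[44] read 'b'  n2⇒n2 (fail-walked)  → match P0@[43:44]
[45] read 'd'  n2⇒n3 (fail-walked)  → match P1@[45:45]
[46] read 'd'  n3⇒n3 (fail-walked)  → match P1@[46:46]
[47] read 'a'  n3⇒n4 (fail-walked)
[48] read 'a'  n4⇒n5  → match P2@[47:48]
[49] read 'b'  n5⇒n1 (fail-walked)
[50] read 'd'  n1⇒n3 (fail-walked)  → match P1@[50:50]
[51] read 'd'  n3⇒n3 (fail-walked)  → match P1@[51:51]
[52] read 'c'  n3⇒n0 (fail-walked)
[53] read 'd'  n0⇒n3  → match P1@[53:53]
[54] read 'd'  n3⇒n3 (fail-walked)  → match P1@[54:54]
[55] read 'a'  n3⇒n4 (fail-walked)
[56] read 'a'  n4⇒n5  → match P2@[55:56]
[57] read 'd'  n5⇒n3 (fail-walked)  → match P1@[57:57]
[58] read 'a'  n3⇒n4 (fail-walked)
[59] read 'a'  n4⇒n5  → match P2@[58:59]
[60] read 'd'  n5⇒n3 (fail-walked)  → match P1@[60:60]

Result: [[0,1],[2,0],[6,2],[7,2],[8,1],[10,2],[11,2],[14,2],[15,1],[16,1],[18,2],[21,2],[22,2],[23,2],[24,1],[26,1],[28,0],[29,0],[30,0],[31,0],[32,0],[33,1],[36,0],[37,0],[38,0],[39,0],[40,0],[41,1],[43,0],[44,0],[45,1],[46,1],[48,2],[50,1],[51,1],[53,1],[54,1],[56,2],[57,1],[59,2],[60,1]]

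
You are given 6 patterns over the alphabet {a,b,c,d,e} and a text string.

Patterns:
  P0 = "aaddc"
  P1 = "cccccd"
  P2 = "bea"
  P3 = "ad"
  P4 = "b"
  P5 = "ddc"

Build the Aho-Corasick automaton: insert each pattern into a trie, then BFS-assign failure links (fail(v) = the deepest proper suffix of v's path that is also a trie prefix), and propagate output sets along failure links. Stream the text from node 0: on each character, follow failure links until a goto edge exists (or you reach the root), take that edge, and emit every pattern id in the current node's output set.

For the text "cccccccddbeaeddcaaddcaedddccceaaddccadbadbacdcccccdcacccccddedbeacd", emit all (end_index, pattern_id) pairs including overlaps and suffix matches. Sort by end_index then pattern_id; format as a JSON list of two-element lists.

Build automaton:
Trie nodes:
  n0 'ε': a→1 b→12 c→6 d→16
  n1 'a': a→2 d→15
  n2 'aa': d→3
  n3 'aad': d→4
  n4 'aadd': c→5
  n5 'aaddc': ·  ←P0
  n6 'c': c→7
  n7 'cc': c→8
  n8 'ccc': c→9
  n9 'cccc': c→10
  n10 'ccccc': d→11
  n11 'cccccd': ·  ←P1
  n12 'b': e→13  ←P4
  n13 'be': a→14
  n14 'bea': ·  ←P2
  n15 'ad': ·  ←P3
  n16 'd': d→17
  n17 'dd': c→18
  n18 'ddc': ·  ←P5

BFS fail/out derivation:
  fail(1) 'a': from fail(0)=0 chase 'a': 0 ⇒ 0;  out=∅∪out(0)=∅
  fail(6) 'c': from fail(0)=0 chase 'c': 0 ⇒ 0;  out=∅∪out(0)=∅
  fail(12) 'b': from fail(0)=0 chase 'b': 0 ⇒ 0;  out={4}∪out(0)={4}
  fail(16) 'd': from fail(0)=0 chase 'd': 0 ⇒ 0;  out=∅∪out(0)=∅
  fail(2) 'aa': from fail(1)=0 chase 'a': 0 ⇒ 1;  out=∅∪out(1)=∅
  fail(7) 'cc': from fail(6)=0 chase 'c': 0 ⇒ 6;  out=∅∪out(6)=∅
  fail(13) 'be': from fail(12)=0 chase 'e': 0 ⇒ 0;  out=∅∪out(0)=∅
  fail(15) 'ad': from fail(1)=0 chase 'd': 0 ⇒ 16;  out={3}∪out(16)={3}
  fail(17) 'dd': from fail(16)=0 chase 'd': 0 ⇒ 16;  out=∅∪out(16)=∅
  fail(3) 'aad': from fail(2)=1 chase 'd': 1 ⇒ 15;  out=∅∪out(15)={3}
  fail(8) 'ccc': from fail(7)=6 chase 'c': 6 ⇒ 7;  out=∅∪out(7)=∅
  fail(14) 'bea': from fail(13)=0 chase 'a': 0 ⇒ 1;  out={2}∪out(1)={2}
  fail(18) 'ddc': from fail(17)=16 chase 'c': 16→0 ⇒ 6;  out={5}∪out(6)={5}
  fail(4) 'aadd': from fail(3)=15 chase 'd': 15→16 ⇒ 17;  out=∅∪out(17)=∅
  fail(9) 'cccc': from fail(8)=7 chase 'c': 7 ⇒ 8;  out=∅∪out(8)=∅
  fail(5) 'aaddc': from fail(4)=17 chase 'c': 17 ⇒ 18;  out={0}∪out(18)={0,5}
  fail(10) 'ccccc': from fail(9)=8 chase 'c': 8 ⇒ 9;  out=∅∪out(9)=∅
  fail(11) 'cccccd': from fail(10)=9 chase 'd': 9→8→7→6→0 ⇒ 16;  out={1}∪out(16)={1}

Scan:
[0] read 'c'  n0⇒n6
[1] read 'c'  n6⇒n7
[2] read 'c'  n7⇒n8
[3] read 'c'  n8⇒n9
[4] read 'c'  n9⇒n10
[5] read 'c'  n10⇒n10 (via fail)
[6] read 'c'  n10⇒n10 (via fail)
[7] read 'd'  n10⇒n11  → match P1@[2:7]
[8] read 'd'  n11⇒n17 (via fail)
[9] read 'b'  n17⇒n12 (via fail)  → match P4@[9:9]
[10] read 'e'  n12⇒n13
[11] read 'a'  n13⇒n14  → match P2@[9:11]
[12] read 'e'  n14⇒n0 (via fail)
[13] read 'd'  n0⇒n16
[14] read 'd'  n16⇒n17
[15] read 'c'  n17⇒n18  → match P5@[13:15]
[16] read 'a'  n18⇒n1 (via fail)
[17] read 'a'  n1⇒n2
[18] read 'd'  n2⇒n3  → match P3@[17:18]
[19] read 'd'  n3⇒n4
[20] read 'c'  n4⇒n5  → match P0@[16:20],P5@[18:20]
[21] read 'a'  n5⇒n1 (via fail)
[22] read 'e'  n1⇒n0 (via fail)
[23] read 'd'  n0⇒n16
[24] read 'd'  n16⇒n17
[25] read 'd'  n17⇒n17 (via fail)
[26] read 'c'  n17⇒n18  → match P5@[24:26]
[27] read 'c'  n18⇒n7 (via fail)
[28] read 'c'  n7⇒n8
[29] read 'e'  n8⇒n0 (via fail)
[30] read 'a'  n0⇒n1
[31] read 'a'  n1⇒n2
[32] read 'd'  n2⇒n3  → match P3@[31:32]
[33] read 'd'  n3⇒n4
[34] read 'c'  n4⇒n5  → match P0@[30:34],P5@[32:34]
[35] read 'c'  n5⇒n7 (via fail)
[36] read 'a'  n7⇒n1 (via fail)
[37] read 'd'  n1⇒n15  → match P3@[36:37]
[38] read 'b'  n15⇒n12 (via fail)  → match P4@[38:38]
[39] read 'a'  n12⇒n1 (via fail)
[40] read 'd'  n1⇒n15  → match P3@[39:40]
[41] read 'b'  n15⇒n12 (via fail)  → match P4@[41:41]
[42] read 'a'  n12⇒n1 (via fail)
[43] read 'c'  n1⇒n6 (via fail)
[44] read 'd'  n6⇒n16 (via fail)
[45] read 'c'  n16⇒n6 (via fail)
[46] read 'c'  n6⇒n7
[47] read 'c'  n7⇒n8
[48] read 'c'  n8⇒n9
[49] read 'c'  n9⇒n10
[50] read 'd'  n10⇒n11  → match P1@[45:50]
[51] read 'c'  n11⇒n6 (via fail)
[52] read 'a'  n6⇒n1 (via fail)
[53] read 'c'  n1⇒n6 (via fail)
[54] read 'c'  n6⇒n7
[55] read 'c'  n7⇒n8
[56] read 'c'  n8⇒n9
[57] read 'c'  n9⇒n10
[58] read 'd'  n10⇒n11  → match P1@[53:58]
[59] read 'd'  n11⇒n17 (via fail)
[60] read 'e'  n17⇒n0 (via fail)
[61] read 'd'  n0⇒n16
[62] read 'b'  n16⇒n12 (via fail)  → match P4@[62:62]
[63] read 'e'  n12⇒n13
[64] read 'a'  n13⇒n14  → match P2@[62:64]
[65] read 'c'  n14⇒n6 (via fail)
[66] read 'd'  n6⇒n16 (via fail)

Result: [[7,1],[9,4],[11,2],[15,5],[18,3],[20,0],[20,5],[26,5],[32,3],[34,0],[34,5],[37,3],[38,4],[40,3],[41,4],[50,1],[58,1],[62,4],[64,2]]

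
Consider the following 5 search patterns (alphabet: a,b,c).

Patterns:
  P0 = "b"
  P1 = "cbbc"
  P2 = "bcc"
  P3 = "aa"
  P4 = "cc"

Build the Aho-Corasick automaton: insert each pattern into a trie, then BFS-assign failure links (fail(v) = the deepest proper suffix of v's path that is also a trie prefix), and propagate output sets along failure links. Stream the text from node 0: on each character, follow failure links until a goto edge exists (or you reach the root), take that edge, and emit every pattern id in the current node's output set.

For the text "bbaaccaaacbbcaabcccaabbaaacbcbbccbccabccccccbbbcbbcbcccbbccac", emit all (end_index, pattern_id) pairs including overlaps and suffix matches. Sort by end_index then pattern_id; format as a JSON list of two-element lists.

Build automaton:
Trie (insert patterns):
  0='ε' goto a→8 b→1 c→2
  1='b' goto c→6  [P0 ends]
  2='c' goto b→3 c→10
  3='cb' goto b→4
  4='cbb' goto c→5
  5='cbbc' goto ·  [P1 ends]
  6='bc' goto c→7
  7='bcc' goto ·  [P2 ends]
  8='a' goto a→9
  9='aa' goto ·  [P3 ends]
  10='cc' goto ·  [P4 ends]

Failure links (BFS by depth):
  fail(1) 'b': from fail(0)=0 chase 'b': 0 ⇒ 0;  out={0}∪out(0)={0}
  fail(2) 'c': from fail(0)=0 chase 'c': 0 ⇒ 0;  out=∅∪out(0)=∅
  fail(8) 'a': from fail(0)=0 chase 'a': 0 ⇒ 0;  out=∅∪out(0)=∅
  fail(3) 'cb': from fail(2)=0 chase 'b': 0 ⇒ 1;  out=∅∪out(1)={0}
  fail(6) 'bc': from fail(1)=0 chase 'c': 0 ⇒ 2;  out=∅∪out(2)=∅
  fail(9) 'aa': from fail(8)=0 chase 'a': 0 ⇒ 8;  out={3}∪out(8)={3}
  fail(10) 'cc': from fail(2)=0 chase 'c': 0 ⇒ 2;  out={4}∪out(2)={4}
  fail(4) 'cbb': from fail(3)=1 chase 'b': 1→0 ⇒ 1;  out=∅∪out(1)={0}
  fail(7) 'bcc': from fail(6)=2 chase 'c': 2 ⇒ 10;  out={2}∪out(10)={2,4}
  fail(5) 'cbbc': from fail(4)=1 chase 'c': 1 ⇒ 6;  out={1}∪out(6)={1}

Scan:
i=0 'b': node 0→1  ** P0@[0:0]
i=1 'b': node 1→1 ·f  ** P0@[1:1]
i=2 'a': node 1→8 ·f
i=3 'a': node 8→9  ** P3@[2:3]
i=4 'c': node 9→2 ·f
i=5 'c': node 2→10  ** P4@[4:5]
i=6 'a': node 10→8 ·f
i=7 'a': node 8→9  ** P3@[6:7]
i=8 'a': node 9→9 ·f  ** P3@[7:8]
i=9 'c': node 9→2 ·f
i=10 'b': node 2→3  ** P0@[10:10]
i=11 'b': node 3→4  ** P0@[11:11]
i=12 'c': node 4→5  ** P1@[9:12]
i=13 'a': node 5→8 ·f
i=14 'a': node 8→9  ** P3@[13:14]
i=15 'b': node 9→1 ·f  ** P0@[15:15]
i=16 'c': node 1→6
i=17 'c': node 6→7  ** P2@[15:17],P4@[16:17]
i=18 'c': node 7→10 ·f  ** P4@[17:18]
i=19 'a': node 10→8 ·f
i=20 'a': node 8→9  ** P3@[19:20]
i=21 'b': node 9→1 ·f  ** P0@[21:21]
i=22 'b': node 1→1 ·f  ** P0@[22:22]
i=23 'a': node 1→8 ·f
i=24 'a': node 8→9  ** P3@[23:24]
i=25 'a': node 9→9 ·f  ** P3@[24:25]
i=26 'c': node 9→2 ·f
i=27 'b': node 2→3  ** P0@[27:27]
i=28 'c': node 3→6 ·f
i=29 'b': node 6→3 ·f  ** P0@[29:29]
i=30 'b': node 3→4  ** P0@[30:30]
i=31 'c': node 4→5  ** P1@[28:31]
i=32 'c': node 5→7 ·f  ** P2@[30:32],P4@[31:32]
i=33 'b': node 7→3 ·f  ** P0@[33:33]
i=34 'c': node 3→6 ·f
i=35 'c': node 6→7  ** P2@[33:35],P4@[34:35]
i=36 'a': node 7→8 ·f
i=37 'b': node 8→1 ·f  ** P0@[37:37]
i=38 'c': node 1→6
i=39 'c': node 6→7  ** P2@[37:39],P4@[38:39]
i=40 'c': node 7→10 ·f  ** P4@[39:40]
i=41 'c': node 10→10 ·f  ** P4@[40:41]
i=42 'c': node 10→10 ·f  ** P4@[41:42]
i=43 'c': node 10→10 ·f  ** P4@[42:43]
i=44 'b': node 10→3 ·f  ** P0@[44:44]
i=45 'b': node 3→4  ** P0@[45:45]
i=46 'b': node 4→1 ·f  ** P0@[46:46]
i=47 'c': node 1→6
i=48 'b': node 6→3 ·f  ** P0@[48:48]
i=49 'b': node 3→4  ** P0@[49:49]
i=50 'c': node 4→5  ** P1@[47:50]
i=51 'b': node 5→3 ·f  ** P0@[51:51]
i=52 'c': node 3→6 ·f
i=53 'c': node 6→7  ** P2@[51:53],P4@[52:53]
i=54 'c': node 7→10 ·f  ** P4@[53:54]
i=55 'b': node 10→3 ·f  ** P0@[55:55]
i=56 'b': node 3→4  ** P0@[56:56]
i=57 'c': node 4→5  ** P1@[54:57]
i=58 'c': node 5→7 ·f  ** P2@[56:58],P4@[57:58]
i=59 'a': node 7→8 ·f
i=60 'c': node 8→2 ·f

Result: [[0,0],[1,0],[3,3],[5,4],[7,3],[8,3],[10,0],[11,0],[12,1],[14,3],[15,0],[17,2],[17,4],[18,4],[20,3],[21,0],[22,0],[24,3],[25,3],[27,0],[29,0],[30,0],[31,1],[32,2],[32,4],[33,0],[35,2],[35,4],[37,0],[39,2],[39,4],[40,4],[41,4],[42,4],[43,4],[44,0],[45,0],[46,0],[48,0],[49,0],[50,1],[51,0],[53,2],[53,4],[54,4],[55,0],[56,0],[57,1],[58,2],[58,4]]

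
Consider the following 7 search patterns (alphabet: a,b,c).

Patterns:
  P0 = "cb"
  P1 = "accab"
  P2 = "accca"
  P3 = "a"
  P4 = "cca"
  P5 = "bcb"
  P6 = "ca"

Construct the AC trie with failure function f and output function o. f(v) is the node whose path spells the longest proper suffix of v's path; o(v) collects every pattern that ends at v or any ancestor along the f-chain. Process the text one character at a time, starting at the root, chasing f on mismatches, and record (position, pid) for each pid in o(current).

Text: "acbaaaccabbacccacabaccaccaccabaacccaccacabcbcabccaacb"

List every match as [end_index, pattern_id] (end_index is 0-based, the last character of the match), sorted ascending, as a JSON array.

Construct AC machine:
Trie nodes:
  0='ε' goto a→3 b→12 c→1
  1='c' goto a→15 b→2 c→10
  2='cb' goto ·  ←P0
  3='a' goto c→4  ←P3
  4='ac' goto c→5
  5='acc' goto a→6 c→8
  6='acca' goto b→7
  7='accab' goto ·  ←P1
  8='accc' goto a→9
  9='accca' goto ·  ←P2
  10='cc' goto a→11
  11='cca' goto ·  ←P4
  12='b' goto c→13
  13='bc' goto b→14
  14='bcb' goto ·  ←P5
  15='ca' goto ·  ←P6

BFS fail/out derivation:
  fail(1) 'c': from fail(0)=0 chase 'c': 0 ⇒ 0;  out=∅∪out(0)=∅
  fail(3) 'a': from fail(0)=0 chase 'a': 0 ⇒ 0;  out={3}∪out(0)={3}
  fail(12) 'b': from fail(0)=0 chase 'b': 0 ⇒ 0;  out=∅∪out(0)=∅
  fail(2) 'cb': from fail(1)=0 chase 'b': 0 ⇒ 12;  out={0}∪out(12)={0}
  fail(4) 'ac': from fail(3)=0 chase 'c': 0 ⇒ 1;  out=∅∪out(1)=∅
  fail(10) 'cc': from fail(1)=0 chase 'c': 0 ⇒ 1;  out=∅∪out(1)=∅
  fail(13) 'bc': from fail(12)=0 chase 'c': 0 ⇒ 1;  out=∅∪out(1)=∅
  fail(15) 'ca': from fail(1)=0 chase 'a': 0 ⇒ 3;  out={6}∪out(3)={3,6}
  fail(5) 'acc': from fail(4)=1 chase 'c': 1 ⇒ 10;  out=∅∪out(10)=∅
  fail(11) 'cca': from fail(10)=1 chase 'a': 1 ⇒ 15;  out={4}∪out(15)={3,4,6}
  fail(14) 'bcb': from fail(13)=1 chase 'b': 1 ⇒ 2;  out={5}∪out(2)={0,5}
  fail(6) 'acca': from fail(5)=10 chase 'a': 10 ⇒ 11;  out=∅∪out(11)={3,4,6}
  fail(8) 'accc': from fail(5)=10 chase 'c': 10→1 ⇒ 10;  out=∅∪out(10)=∅
  fail(7) 'accab': from fail(6)=11 chase 'b': 11→15→3→0 ⇒ 12;  out={1}∪out(12)={1}
  fail(9) 'accca': from fail(8)=10 chase 'a': 10 ⇒ 11;  out={2}∪out(11)={2,3,4,6}

Scan:
pos 0 'a': at 3  → match P3@[0:0]
pos 1 'c': at 4
pos 2 'b': at 2 (via fail)  → match P0@[1:2]
pos 3 'a': at 3 (via fail)  → match P3@[3:3]
pos 4 'a': at 3 (via fail)  → match P3@[4:4]
pos 5 'a': at 3 (via fail)  → match P3@[5:5]
pos 6 'c': at 4
pos 7 'c': at 5
pos 8 'a': at 6  → match P3@[8:8],P4@[6:8],P6@[7:8]
pos 9 'b': at 7  → match P1@[5:9]
pos 10 'b': at 12 (via fail)
pos 11 'a': at 3 (via fail)  → match P3@[11:11]
pos 12 'c': at 4
pos 13 'c': at 5
pos 14 'c': at 8
pos 15 'a': at 9  → match P2@[11:15],P3@[15:15],P4@[13:15],P6@[14:15]
pos 16 'c': at 4 (via fail)
pos 17 'a': at 15 (via fail)  → match P3@[17:17],P6@[16:17]
pos 18 'b': at 12 (via fail)
pos 19 'a': at 3 (via fail)  → match P3@[19:19]
pos 20 'c': at 4
pos 21 'c': at 5
pos 22 'a': at 6  → match P3@[22:22],P4@[20:22],P6@[21:22]
pos 23 'c': at 4 (via fail)
pos 24 'c': at 5
pos 25 'a': at 6  → match P3@[25:25],P4@[23:25],P6@[24:25]
pos 26 'c': at 4 (via fail)
pos 27 'c': at 5
pos 28 'a': at 6  → match P3@[28:28],P4@[26:28],P6@[27:28]
pos 29 'b': at 7  → match P1@[25:29]
pos 30 'a': at 3 (via fail)  → match P3@[30:30]
pos 31 'a': at 3 (via fail)  → match P3@[31:31]
pos 32 'c': at 4
pos 33 'c': at 5
pos 34 'c': at 8
pos 35 'a': at 9  → match P2@[31:35],P3@[35:35],P4@[33:35],P6@[34:35]
pos 36 'c': at 4 (via fail)
pos 37 'c': at 5
pos 38 'a': at 6  → match P3@[38:38],P4@[36:38],P6@[37:38]
pos 39 'c': at 4 (via fail)
pos 40 'a': at 15 (via fail)  → match P3@[40:40],P6@[39:40]
pos 41 'b': at 12 (via fail)
pos 42 'c': at 13
pos 43 'b': at 14  → match P0@[42:43],P5@[41:43]
pos 44 'c': at 13 (via fail)
pos 45 'a': at 15 (via fail)  → match P3@[45:45],P6@[44:45]
pos 46 'b': at 12 (via fail)
pos 47 'c': at 13
pos 48 'c': at 10 (via fail)
pos 49 'a': at 11  → match P3@[49:49],P4@[47:49],P6@[48:49]
pos 50 'a': at 3 (via fail)  → match P3@[50:50]
pos 51 'c': at 4
pos 52 'b': at 2 (via fail)  → match P0@[51:52]

All matches (sorted): [[0,3],[2,0],[3,3],[4,3],[5,3],[8,3],[8,4],[8,6],[9,1],[11,3],[15,2],[15,3],[15,4],[15,6],[17,3],[17,6],[19,3],[22,3],[22,4],[22,6],[25,3],[25,4],[25,6],[28,3],[28,4],[28,6],[29,1],[30,3],[31,3],[35,2],[35,3],[35,4],[35,6],[38,3],[38,4],[38,6],[40,3],[40,6],[43,0],[43,5],[45,3],[45,6],[49,3],[49,4],[49,6],[50,3],[52,0]]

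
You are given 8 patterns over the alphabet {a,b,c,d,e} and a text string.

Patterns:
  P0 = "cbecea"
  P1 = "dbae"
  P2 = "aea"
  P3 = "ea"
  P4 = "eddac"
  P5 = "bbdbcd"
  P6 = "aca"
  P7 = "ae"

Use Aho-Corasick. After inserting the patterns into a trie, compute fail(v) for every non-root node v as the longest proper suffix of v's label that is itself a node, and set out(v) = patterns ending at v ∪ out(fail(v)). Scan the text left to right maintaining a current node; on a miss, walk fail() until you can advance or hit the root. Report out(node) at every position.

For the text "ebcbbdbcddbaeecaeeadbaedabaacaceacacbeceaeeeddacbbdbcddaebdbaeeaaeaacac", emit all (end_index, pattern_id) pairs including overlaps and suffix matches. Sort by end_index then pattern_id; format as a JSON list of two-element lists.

Build automaton:
Trie nodes:
  0='ε' goto a→11 b→20 c→1 d→7 e→14
  1='c' goto b→2
  2='cb' goto e→3
  3='cbe' goto c→4
  4='cbec' goto e→5
  5='cbece' goto a→6
  6='cbecea' goto ·  [P0 ends]
  7='d' goto b→8
  8='db' goto a→9
  9='dba' goto e→10
  10='dbae' goto ·  [P1 ends]
  11='a' goto c→26 e→12
  12='ae' goto a→13  [P7 ends]
  13='aea' goto ·  [P2 ends]
  14='e' goto a→15 d→16
  15='ea' goto ·  [P3 ends]
  16='ed' goto d→17
  17='edd' goto a→18
  18='edda' goto c→19
  19='eddac' goto ·  [P4 ends]
  20='b' goto b→21
  21='bb' goto d→22
  22='bbd' goto b→23
  23='bbdb' goto c→24
  24='bbdbc' goto d→25
  25='bbdbcd' goto ·  [P5 ends]
  26='ac' goto a→27
  27='aca' goto ·  [P6 ends]

Failure links (BFS by depth):
  fail(1) 'c': from fail(0)=0 chase 'c': 0 ⇒ 0;  out=∅∪out(0)=∅
  fail(7) 'd': from fail(0)=0 chase 'd': 0 ⇒ 0;  out=∅∪out(0)=∅
  fail(11) 'a': from fail(0)=0 chase 'a': 0 ⇒ 0;  out=∅∪out(0)=∅
  fail(14) 'e': from fail(0)=0 chase 'e': 0 ⇒ 0;  out=∅∪out(0)=∅
  fail(20) 'b': from fail(0)=0 chase 'b': 0 ⇒ 0;  out=∅∪out(0)=∅
  fail(2) 'cb': from fail(1)=0 chase 'b': 0 ⇒ 20;  out=∅∪out(20)=∅
  fail(8) 'db': from fail(7)=0 chase 'b': 0 ⇒ 20;  out=∅∪out(20)=∅
  fail(12) 'ae': from fail(11)=0 chase 'e': 0 ⇒ 14;  out={7}∪out(14)={7}
  fail(15) 'ea': from fail(14)=0 chase 'a': 0 ⇒ 11;  out={3}∪out(11)={3}
  fail(16) 'ed': from fail(14)=0 chase 'd': 0 ⇒ 7;  out=∅∪out(7)=∅
  fail(21) 'bb': from fail(20)=0 chase 'b': 0 ⇒ 20;  out=∅∪out(20)=∅
  fail(26) 'ac': from fail(11)=0 chase 'c': 0 ⇒ 1;  out=∅∪out(1)=∅
  fail(3) 'cbe': from fail(2)=20 chase 'e': 20→0 ⇒ 14;  out=∅∪out(14)=∅
  fail(9) 'dba': from fail(8)=20 chase 'a': 20→0 ⇒ 11;  out=∅∪out(11)=∅
  fail(13) 'aea': from fail(12)=14 chase 'a': 14 ⇒ 15;  out={2}∪out(15)={2,3}
  fail(17) 'edd': from fail(16)=7 chase 'd': 7→0 ⇒ 7;  out=∅∪out(7)=∅
  fail(22) 'bbd': from fail(21)=20 chase 'd': 20→0 ⇒ 7;  out=∅∪out(7)=∅
  fail(27) 'aca': from fail(26)=1 chase 'a': 1→0 ⇒ 11;  out={6}∪out(11)={6}
  fail(4) 'cbec': from fail(3)=14 chase 'c': 14→0 ⇒ 1;  out=∅∪out(1)=∅
  fail(10) 'dbae': from fail(9)=11 chase 'e': 11 ⇒ 12;  out={1}∪out(12)={1,7}
  fail(18) 'edda': from fail(17)=7 chase 'a': 7→0 ⇒ 11;  out=∅∪out(11)=∅
  fail(23) 'bbdb': from fail(22)=7 chase 'b': 7 ⇒ 8;  out=∅∪out(8)=∅
  fail(5) 'cbece': from fail(4)=1 chase 'e': 1→0 ⇒ 14;  out=∅∪out(14)=∅
  fail(19) 'eddac': from fail(18)=11 chase 'c': 11 ⇒ 26;  out={4}∪out(26)={4}
  fail(24) 'bbdbc': from fail(23)=8 chase 'c': 8→20→0 ⇒ 1;  out=∅∪out(1)=∅
  fail(6) 'cbecea': from fail(5)=14 chase 'a': 14 ⇒ 15;  out={0}∪out(15)={0,3}
  fail(25) 'bbdbcd': from fail(24)=1 chase 'd': 1→0 ⇒ 7;  out={5}∪out(7)={5}

Scan:
[0] read 'e'  n0⇒n14
[1] read 'b'  n14⇒n20 (via fail)
[2] read 'c'  n20⇒n1 (via fail)
[3] read 'b'  n1⇒n2
[4] read 'b'  n2⇒n21 (via fail)
[5] read 'd'  n21⇒n22
[6] read 'b'  n22⇒n23
[7] read 'c'  n23⇒n24
[8] read 'd'  n24⇒n25  → match P5@[3:8]
[9] read 'd'  n25⇒n7 (via fail)
[10] read 'b'  n7⇒n8
[11] read 'a'  n8⇒n9
[12] read 'e'  n9⇒n10  → match P1@[9:12],P7@[11:12]
[13] read 'e'  n10⇒n14 (via fail)
[14] read 'c'  n14⇒n1 (via fail)
[15] read 'a'  n1⇒n11 (via fail)
[16] read 'e'  n11⇒n12  → match P7@[15:16]
[17] read 'e'  n12⇒n14 (via fail)
[18] read 'a'  n14⇒n15  → match P3@[17:18]
[19] read 'd'  n15⇒n7 (via fail)
[20] read 'b'  n7⇒n8
[21] read 'a'  n8⇒n9
[22] read 'e'  n9⇒n10  → match P1@[19:22],P7@[21:22]
[23] read 'd'  n10⇒n16 (via fail)
[24] read 'a'  n16⇒n11 (via fail)
[25] read 'b'  n11⇒n20 (via fail)
[26] read 'a'  n20⇒n11 (via fail)
[27] read 'a'  n11⇒n11 (via fail)
[28] read 'c'  n11⇒n26
[29] read 'a'  n26⇒n27  → match P6@[27:29]
[30] read 'c'  n27⇒n26 (via fail)
[31] read 'e'  n26⇒n14 (via fail)
[32] read 'a'  n14⇒n15  → match P3@[31:32]
[33] read 'c'  n15⇒n26 (via fail)
[34] read 'a'  n26⇒n27  → match P6@[32:34]
[35] read 'c'  n27⇒n26 (via fail)
[36] read 'b'  n26⇒n2 (via fail)
[37] read 'e'  n2⇒n3
[38] read 'c'  n3⇒n4
[39] read 'e'  n4⇒n5
[40] read 'a'  n5⇒n6  → match P0@[35:40],P3@[39:40]
[41] read 'e'  n6⇒n12 (via fail)  → match P7@[40:41]
[42] read 'e'  n12⇒n14 (via fail)
[43] read 'e'  n14⇒n14 (via fail)
[44] read 'd'  n14⇒n16
[45] read 'd'  n16⇒n17
[46] read 'a'  n17⇒n18
[47] read 'c'  n18⇒n19  → match P4@[43:47]
[48] read 'b'  n19⇒n2 (via fail)
[49] read 'b'  n2⇒n21 (via fail)
[50] read 'd'  n21⇒n22
[51] read 'b'  n22⇒n23
[52] read 'c'  n23⇒n24
[53] read 'd'  n24⇒n25  → match P5@[48:53]
[54] read 'd'  n25⇒n7 (via fail)
[55] read 'a'  n7⇒n11 (via fail)
[56] read 'e'  n11⇒n12  → match P7@[55:56]
[57] read 'b'  n12⇒n20 (via fail)
[58] read 'd'  n20⇒n7 (via fail)
[59] read 'b'  n7⇒n8
[60] read 'a'  n8⇒n9
[61] read 'e'  n9⇒n10  → match P1@[58:61],P7@[60:61]
[62] read 'e'  n10⇒n14 (via fail)
[63] read 'a'  n14⇒n15  → match P3@[62:63]
[64] read 'a'  n15⇒n11 (via fail)
[65] read 'e'  n11⇒n12  → match P7@[64:65]
[66] read 'a'  n12⇒n13  → match P2@[64:66],P3@[65:66]
[67] read 'a'  n13⇒n11 (via fail)
[68] read 'c'  n11⇒n26
[69] read 'a'  n26⇒n27  → match P6@[67:69]
[70] read 'c'  n27⇒n26 (via fail)

Matches: [[8,5],[12,1],[12,7],[16,7],[18,3],[22,1],[22,7],[29,6],[32,3],[34,6],[40,0],[40,3],[41,7],[47,4],[53,5],[56,7],[61,1],[61,7],[63,3],[65,7],[66,2],[66,3],[69,6]]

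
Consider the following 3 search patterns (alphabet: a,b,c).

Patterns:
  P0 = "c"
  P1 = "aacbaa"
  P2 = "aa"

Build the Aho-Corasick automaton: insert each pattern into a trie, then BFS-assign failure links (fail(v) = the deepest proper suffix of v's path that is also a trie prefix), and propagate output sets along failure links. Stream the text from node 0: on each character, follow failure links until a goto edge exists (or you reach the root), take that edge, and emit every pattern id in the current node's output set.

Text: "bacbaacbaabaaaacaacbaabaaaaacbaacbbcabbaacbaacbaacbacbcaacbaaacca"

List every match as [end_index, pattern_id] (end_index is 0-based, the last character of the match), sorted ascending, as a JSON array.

Build automaton:
Trie (insert patterns):
  n0 'ε': a→2 c→1
  n1 'c': ·  [P0 ends]
  n2 'a': a→3
  n3 'aa': c→4  [P2 ends]
  n4 'aac': b→5
  n5 'aacb': a→6
  n6 'aacba': a→7
  n7 'aacbaa': ·  [P1 ends]

BFS fail/out derivation:
  n1('c'): parent n0 fail=0; on 'c' 0 → fail=0;  out {0}∪∅={0}
  n2('a'): parent n0 fail=0; on 'a' 0 → fail=0;  out ∅∪∅=∅
  n3('aa'): parent n2 fail=0; on 'a' 0 → fail=2;  out {2}∪∅={2}
  n4('aac'): parent n3 fail=2; on 'c' 2→0 → fail=1;  out ∅∪{0}={0}
  n5('aacb'): parent n4 fail=1; on 'b' 1→0 → fail=0;  out ∅∪∅=∅
  n6('aacba'): parent n5 fail=0; on 'a' 0 → fail=2;  out ∅∪∅=∅
  n7('aacbaa'): parent n6 fail=2; on 'a' 2 → fail=3;  out {1}∪{2}={1,2}

Run:
i=0 'b': node 0→0
i=1 'a': node 0→2
i=2 'c': node 2→1 (via fail)  ** P0@[2:2]
i=3 'b': node 1→0 (via fail)
i=4 'a': node 0→2
i=5 'a': node 2→3  ** P2@[4:5]
i=6 'c': node 3→4  ** P0@[6:6]
i=7 'b': node 4→5
i=8 'a': node 5→6
i=9 'a': node 6→7  ** P1@[4:9],P2@[8:9]
i=10 'b': node 7→0 (via fail)
i=11 'a': node 0→2
i=12 'a': node 2→3  ** P2@[11:12]
i=13 'a': node 3→3 (via fail)  ** P2@[12:13]
i=14 'a': node 3→3 (via fail)  ** P2@[13:14]
i=15 'c': node 3→4  ** P0@[15:15]
i=16 'a': node 4→2 (via fail)
i=17 'a': node 2→3  ** P2@[16:17]
i=18 'c': node 3→4  ** P0@[18:18]
i=19 'b': node 4→5
i=20 'a': node 5→6
i=21 'a': node 6→7  ** P1@[16:21],P2@[20:21]
i=22 'b': node 7→0 (via fail)
i=23 'a': node 0→2
i=24 'a': node 2→3  ** P2@[23:24]
i=25 'a': node 3→3 (via fail)  ** P2@[24:25]
i=26 'a': node 3→3 (via fail)  ** P2@[25:26]
i=27 'a': node 3→3 (via fail)  ** P2@[26:27]
i=28 'c': node 3→4  ** P0@[28:28]
i=29 'b': node 4→5
i=30 'a': node 5→6
i=31 'a': node 6→7  ** P1@[26:31],P2@[30:31]
i=32 'c': node 7→4 (via fail)  ** P0@[32:32]
i=33 'b': node 4→5
i=34 'b': node 5→0 (via fail)
i=35 'c': node 0→1  ** P0@[35:35]
i=36 'a': node 1→2 (via fail)
i=37 'b': node 2→0 (via fail)
i=38 'b': node 0→0
i=39 'a': node 0→2
i=40 'a': node 2→3  ** P2@[39:40]
i=41 'c': node 3→4  ** P0@[41:41]
i=42 'b': node 4→5
i=43 'a': node 5→6
i=44 'a': node 6→7  ** P1@[39:44],P2@[43:44]
i=45 'c': node 7→4 (via fail)  ** P0@[45:45]
i=46 'b': node 4→5
i=47 'a': node 5→6
i=48 'a': node 6→7  ** P1@[43:48],P2@[47:48]
i=49 'c': node 7→4 (via fail)  ** P0@[49:49]
i=50 'b': node 4→5
i=51 'a': node 5→6
i=52 'c': node 6→1 (via fail)  ** P0@[52:52]
i=53 'b': node 1→0 (via fail)
i=54 'c': node 0→1  ** P0@[54:54]
i=55 'a': node 1→2 (via fail)
i=56 'a': node 2→3  ** P2@[55:56]
i=57 'c': node 3→4  ** P0@[57:57]
i=58 'b': node 4→5
i=59 'a': node 5→6
i=60 'a': node 6→7  ** P1@[55:60],P2@[59:60]
i=61 'a': node 7→3 (via fail)  ** P2@[60:61]
i=62 'c': node 3→4  ** P0@[62:62]
i=63 'c': node 4→1 (via fail)  ** P0@[63:63]
i=64 'a': node 1→2 (via fail)

Result: [[2,0],[5,2],[6,0],[9,1],[9,2],[12,2],[13,2],[14,2],[15,0],[17,2],[18,0],[21,1],[21,2],[24,2],[25,2],[26,2],[27,2],[28,0],[31,1],[31,2],[32,0],[35,0],[40,2],[41,0],[44,1],[44,2],[45,0],[48,1],[48,2],[49,0],[52,0],[54,0],[56,2],[57,0],[60,1],[60,2],[61,2],[62,0],[63,0]]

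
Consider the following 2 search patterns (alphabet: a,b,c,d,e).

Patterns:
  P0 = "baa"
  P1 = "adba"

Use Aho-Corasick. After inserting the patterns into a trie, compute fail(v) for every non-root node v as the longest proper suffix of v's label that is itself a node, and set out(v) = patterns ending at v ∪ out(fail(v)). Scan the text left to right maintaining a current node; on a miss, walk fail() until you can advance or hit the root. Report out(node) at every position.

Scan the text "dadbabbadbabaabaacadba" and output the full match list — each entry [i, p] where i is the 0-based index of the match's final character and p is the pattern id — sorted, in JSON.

Construct AC machine:
Trie (insert patterns):
  0='ε' goto a→4 b→1
  1='b' goto a→2
  2='ba' goto a→3
  3='baa' goto ·  ←P0
  4='a' goto d→5
  5='ad' goto b→6
  6='adb' goto a→7
  7='adba' goto ·  ←P1

BFS fail/out derivation:
  n1('b'): parent n0 fail=0; on 'b' 0 → fail=0;  out ∅∪∅=∅
  n4('a'): parent n0 fail=0; on 'a' 0 → fail=0;  out ∅∪∅=∅
  n2('ba'): parent n1 fail=0; on 'a' 0 → fail=4;  out ∅∪∅=∅
  n5('ad'): parent n4 fail=0; on 'd' 0 → fail=0;  out ∅∪∅=∅
  n3('baa'): parent n2 fail=4; on 'a' 4→0 → fail=4;  out {0}∪∅={0}
  n6('adb'): parent n5 fail=0; on 'b' 0 → fail=1;  out ∅∪∅=∅
  n7('adba'): parent n6 fail=1; on 'a' 1 → fail=2;  out {1}∪∅={1}

Run:
i=0 'd': node 0→0
i=1 'a': node 0→4
i=2 'd': node 4→5
i=3 'b': node 5→6
i=4 'a': node 6→7  → match P1@[1:4]
i=5 'b': node 7→1 ·f
i=6 'b': node 1→1 ·f
i=7 'a': node 1→2
i=8 'd': node 2→5 ·f
i=9 'b': node 5→6
i=10 'a': node 6→7  → match P1@[7:10]
i=11 'b': node 7→1 ·f
i=12 'a': node 1→2
i=13 'a': node 2→3  → match P0@[11:13]
i=14 'b': node 3→1 ·f
i=15 'a': node 1→2
i=16 'a': node 2→3  → match P0@[14:16]
i=17 'c': node 3→0 ·f
i=18 'a': node 0→4
i=19 'd': node 4→5
i=20 'b': node 5→6
i=21 'a': node 6→7  → match P1@[18:21]

All matches (sorted): [[4,1],[10,1],[13,0],[16,0],[21,1]]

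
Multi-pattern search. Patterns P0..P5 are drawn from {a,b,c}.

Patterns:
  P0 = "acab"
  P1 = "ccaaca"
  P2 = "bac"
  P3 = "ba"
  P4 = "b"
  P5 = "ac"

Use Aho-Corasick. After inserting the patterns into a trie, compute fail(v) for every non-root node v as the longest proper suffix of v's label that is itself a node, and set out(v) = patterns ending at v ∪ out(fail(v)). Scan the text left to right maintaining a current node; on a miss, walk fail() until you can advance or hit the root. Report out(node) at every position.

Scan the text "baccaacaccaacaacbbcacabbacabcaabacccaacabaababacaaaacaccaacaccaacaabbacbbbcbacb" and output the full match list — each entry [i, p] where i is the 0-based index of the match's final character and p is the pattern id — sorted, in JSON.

Build automaton:
Trie (insert patterns):
  n0 'ε': a→1 b→11 c→5
  n1 'a': c→2
  n2 'ac': a→3  ←P5
  n3 'aca': b→4
  n4 'acab': ·  ←P0
  n5 'c': c→6
  n6 'cc': a→7
  n7 'cca': a→8
  n8 'ccaa': c→9
  n9 'ccaac': a→10
  n10 'ccaaca': ·  ←P1
  n11 'b': a→12  ←P4
  n12 'ba': c→13  ←P3
  n13 'bac': ·  ←P2

Failure links (BFS by depth):
  n1('a'): parent n0 fail=0; on 'a' 0 → fail=0;  out ∅∪∅=∅
  n5('c'): parent n0 fail=0; on 'c' 0 → fail=0;  out ∅∪∅=∅
  n11('b'): parent n0 fail=0; on 'b' 0 → fail=0;  out {4}∪∅={4}
  n2('ac'): parent n1 fail=0; on 'c' 0 → fail=5;  out {5}∪∅={5}
  n6('cc'): parent n5 fail=0; on 'c' 0 → fail=5;  out ∅∪∅=∅
  n12('ba'): parent n11 fail=0; on 'a' 0 → fail=1;  out {3}∪∅={3}
  n3('aca'): parent n2 fail=5; on 'a' 5→0 → fail=1;  out ∅∪∅=∅
  n7('cca'): parent n6 fail=5; on 'a' 5→0 → fail=1;  out ∅∪∅=∅
  n13('bac'): parent n12 fail=1; on 'c' 1 → fail=2;  out {2}∪{5}={2,5}
  n4('acab'): parent n3 fail=1; on 'b' 1→0 → fail=11;  out {0}∪{4}={0,4}
  n8('ccaa'): parent n7 fail=1; on 'a' 1→0 → fail=1;  out ∅∪∅=∅
  n9('ccaac'): parent n8 fail=1; on 'c' 1 → fail=2;  out ∅∪{5}={5}
  n10('ccaaca'): parent n9 fail=2; on 'a' 2 → fail=3;  out {1}∪∅={1}

Scan:
[0] read 'b'  n0⇒n11  ** P4@[0:0]
[1] read 'a'  n11⇒n12  ** P3@[0:1]
[2] read 'c'  n12⇒n13  ** P2@[0:2],P5@[1:2]
[3] read 'c'  n13⇒n6 (fail-walked)
[4] read 'a'  n6⇒n7
[5] read 'a'  n7⇒n8
[6] read 'c'  n8⇒n9  ** P5@[5:6]
[7] read 'a'  n9⇒n10  ** P1@[2:7]
[8] read 'c'  n10⇒n2 (fail-walked)  ** P5@[7:8]
[9] read 'c'  n2⇒n6 (fail-walked)
[10] read 'a'  n6⇒n7
[11] read 'a'  n7⇒n8
[12] read 'c'  n8⇒n9  ** P5@[11:12]
[13] read 'a'  n9⇒n10  ** P1@[8:13]
[14] read 'a'  n10⇒n1 (fail-walked)
[15] read 'c'  n1⇒n2  ** P5@[14:15]
[16] read 'b'  n2⇒n11 (fail-walked)  ** P4@[16:16]
[17] read 'b'  n11⇒n11 (fail-walked)  ** P4@[17:17]
[18] read 'c'  n11⇒n5 (fail-walked)
[19] read 'a'  n5⇒n1 (fail-walked)
[20] read 'c'  n1⇒n2  ** P5@[19:20]
[21] read 'a'  n2⇒n3
[22] read 'b'  n3⇒n4  ** P0@[19:22],P4@[22:22]
[23] read 'b'  n4⇒n11 (fail-walked)  ** P4@[23:23]
[24] read 'a'  n11⇒n12  ** P3@[23:24]
[25] read 'c'  n12⇒n13  ** P2@[23:25],P5@[24:25]
[26] read 'a'  n13⇒n3 (fail-walked)
[27] read 'b'  n3⇒n4  ** P0@[24:27],P4@[27:27]
[28] read 'c'  n4⇒n5 (fail-walked)
[29] read 'a'  n5⇒n1 (fail-walked)
[30] read 'a'  n1⇒n1 (fail-walked)
[31] read 'b'  n1⇒n11 (fail-walked)  ** P4@[31:31]
[32] read 'a'  n11⇒n12  ** P3@[31:32]
[33] read 'c'  n12⇒n13  ** P2@[31:33],P5@[32:33]
[34] read 'c'  n13⇒n6 (fail-walked)
[35] read 'c'  n6⇒n6 (fail-walked)
[36] read 'a'  n6⇒n7
[37] read 'a'  n7⇒n8
[38] read 'c'  n8⇒n9  ** P5@[37:38]
[39] read 'a'  n9⇒n10  ** P1@[34:39]
[40] read 'b'  n10⇒n4 (fail-walked)  ** P0@[37:40],P4@[40:40]
[41] read 'a'  n4⇒n12 (fail-walked)  ** P3@[40:41]
[42] read 'a'  n12⇒n1 (fail-walked)
[43] read 'b'  n1⇒n11 (fail-walked)  ** P4@[43:43]
[44] read 'a'  n11⇒n12  ** P3@[43:44]
[45] read 'b'  n12⇒n11 (fail-walked)  ** P4@[45:45]
[46] read 'a'  n11⇒n12  ** P3@[45:46]
[47] read 'c'  n12⇒n13  ** P2@[45:47],P5@[46:47]
[48] read 'a'  n13⇒n3 (fail-walked)
[49] read 'a'  n3⇒n1 (fail-walked)
[50] read 'a'  n1⇒n1 (fail-walked)
[51] read 'a'  n1⇒n1 (fail-walked)
[52] read 'c'  n1⇒n2  ** P5@[51:52]
[53] read 'a'  n2⇒n3
[54] read 'c'  n3⇒n2 (fail-walked)  ** P5@[53:54]
[55] read 'c'  n2⇒n6 (fail-walked)
[56] read 'a'  n6⇒n7
[57] read 'a'  n7⇒n8
[58] read 'c'  n8⇒n9  ** P5@[57:58]
[59] read 'a'  n9⇒n10  ** P1@[54:59]
[60] read 'c'  n10⇒n2 (fail-walked)  ** P5@[59:60]
[61] read 'c'  n2⇒n6 (fail-walked)
[62] read 'a'  n6⇒n7
[63] read 'a'  n7⇒n8
[64] read 'c'  n8⇒n9  ** P5@[63:64]
[65] read 'a'  n9⇒n10  ** P1@[60:65]
[66] read 'a'  n10⇒n1 (fail-walked)
[67] read 'b'  n1⇒n11 (fail-walked)  ** P4@[67:67]
[68] read 'b'  n11⇒n11 (fail-walked)  ** P4@[68:68]
[69] read 'a'  n11⇒n12  ** P3@[68:69]
[70] read 'c'  n12⇒n13  ** P2@[68:70],P5@[69:70]
[71] read 'b'  n13⇒n11 (fail-walked)  ** P4@[71:71]
[72] read 'b'  n11⇒n11 (fail-walked)  ** P4@[72:72]
[73] read 'b'  n11⇒n11 (fail-walked)  ** P4@[73:73]
[74] read 'c'  n11⇒n5 (fail-walked)
[75] read 'b'  n5⇒n11 (fail-walked)  ** P4@[75:75]
[76] read 'a'  n11⇒n12  ** P3@[75:76]
[77] read 'c'  n12⇒n13  ** P2@[75:77],P5@[76:77]
[78] read 'b'  n13⇒n11 (fail-walked)  ** P4@[78:78]

Matches: [[0,4],[1,3],[2,2],[2,5],[6,5],[7,1],[8,5],[12,5],[13,1],[15,5],[16,4],[17,4],[20,5],[22,0],[22,4],[23,4],[24,3],[25,2],[25,5],[27,0],[27,4],[31,4],[32,3],[33,2],[33,5],[38,5],[39,1],[40,0],[40,4],[41,3],[43,4],[44,3],[45,4],[46,3],[47,2],[47,5],[52,5],[54,5],[58,5],[59,1],[60,5],[64,5],[65,1],[67,4],[68,4],[69,3],[70,2],[70,5],[71,4],[72,4],[73,4],[75,4],[76,3],[77,2],[77,5],[78,4]]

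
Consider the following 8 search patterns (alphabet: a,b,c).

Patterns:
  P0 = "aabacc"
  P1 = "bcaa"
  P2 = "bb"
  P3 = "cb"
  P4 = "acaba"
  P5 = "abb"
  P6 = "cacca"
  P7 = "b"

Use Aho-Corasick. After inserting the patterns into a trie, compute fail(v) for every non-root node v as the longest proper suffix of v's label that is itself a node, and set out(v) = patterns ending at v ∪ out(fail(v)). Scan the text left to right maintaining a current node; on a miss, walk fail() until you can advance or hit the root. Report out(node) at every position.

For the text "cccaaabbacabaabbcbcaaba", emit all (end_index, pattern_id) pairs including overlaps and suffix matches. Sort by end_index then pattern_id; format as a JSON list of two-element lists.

Construct AC machine:
Trie nodes:
  n0 'ε': a→1 b→7 c→12
  n1 'a': a→2 b→18 c→14
  n2 'aa': b→3
  n3 'aab': a→4
  n4 'aaba': c→5
  n5 'aabac': c→6
  n6 'aabacc': ·  ←P0
  n7 'b': b→11 c→8  ←P7
  n8 'bc': a→9
  n9 'bca': a→10
  n10 'bcaa': ·  ←P1
  n11 'bb': ·  ←P2
  n12 'c': a→20 b→13
  n13 'cb': ·  ←P3
  n14 'ac': a→15
  n15 'aca': b→16
  n16 'acab': a→17
  n17 'acaba': ·  ←P4
  n18 'ab': b→19
  n19 'abb': ·  ←P5
  n20 'ca': c→21
  n21 'cac': c→22
  n22 'cacc': a→23
  n23 'cacca': ·  ←P6

BFS fail/out derivation:
  n1('a'): parent n0 fail=0; on 'a' 0 → fail=0;  out ∅∪∅=∅
  n7('b'): parent n0 fail=0; on 'b' 0 → fail=0;  out {7}∪∅={7}
  n12('c'): parent n0 fail=0; on 'c' 0 → fail=0;  out ∅∪∅=∅
  n2('aa'): parent n1 fail=0; on 'a' 0 → fail=1;  out ∅∪∅=∅
  n8('bc'): parent n7 fail=0; on 'c' 0 → fail=12;  out ∅∪∅=∅
  n11('bb'): parent n7 fail=0; on 'b' 0 → fail=7;  out {2}∪{7}={2,7}
  n13('cb'): parent n12 fail=0; on 'b' 0 → fail=7;  out {3}∪{7}={3,7}
  n14('ac'): parent n1 fail=0; on 'c' 0 → fail=12;  out ∅∪∅=∅
  n18('ab'): parent n1 fail=0; on 'b' 0 → fail=7;  out ∅∪{7}={7}
  n20('ca'): parent n12 fail=0; on 'a' 0 → fail=1;  out ∅∪∅=∅
  n3('aab'): parent n2 fail=1; on 'b' 1 → fail=18;  out ∅∪{7}={7}
  n9('bca'): parent n8 fail=12; on 'a' 12 → fail=20;  out ∅∪∅=∅
  n15('aca'): parent n14 fail=12; on 'a' 12 → fail=20;  out ∅∪∅=∅
  n19('abb'): parent n18 fail=7; on 'b' 7 → fail=11;  out {5}∪{2,7}={2,5,7}
  n21('cac'): parent n20 fail=1; on 'c' 1 → fail=14;  out ∅∪∅=∅
  n4('aaba'): parent n3 fail=18; on 'a' 18→7→0 → fail=1;  out ∅∪∅=∅
  n10('bcaa'): parent n9 fail=20; on 'a' 20→1 → fail=2;  out {1}∪∅={1}
  n16('acab'): parent n15 fail=20; on 'b' 20→1 → fail=18;  out ∅∪{7}={7}
  n22('cacc'): parent n21 fail=14; on 'c' 14→12→0 → fail=12;  out ∅∪∅=∅
  n5('aabac'): parent n4 fail=1; on 'c' 1 → fail=14;  out ∅∪∅=∅
  n17('acaba'): parent n16 fail=18; on 'a' 18→7→0 → fail=1;  out {4}∪∅={4}
  n23('cacca'): parent n22 fail=12; on 'a' 12 → fail=20;  out {6}∪∅={6}
  n6('aabacc'): parent n5 fail=14; on 'c' 14→12→0 → fail=12;  out {0}∪∅={0}

Text stream:
pos 0 'c': at 12
pos 1 'c': at 12 (via fail)
pos 2 'c': at 12 (via fail)
pos 3 'a': at 20
pos 4 'a': at 2 (via fail)
pos 5 'a': at 2 (via fail)
pos 6 'b': at 3  emit P7@[6:6]
pos 7 'b': at 19 (via fail)  emit P2@[6:7],P5@[5:7],P7@[7:7]
pos 8 'a': at 1 (via fail)
pos 9 'c': at 14
pos 10 'a': at 15
pos 11 'b': at 16  emit P7@[11:11]
pos 12 'a': at 17  emit P4@[8:12]
pos 13 'a': at 2 (via fail)
pos 14 'b': at 3  emit P7@[14:14]
pos 15 'b': at 19 (via fail)  emit P2@[14:15],P5@[13:15],P7@[15:15]
pos 16 'c': at 8 (via fail)
pos 17 'b': at 13 (via fail)  emit P3@[16:17],P7@[17:17]
pos 18 'c': at 8 (via fail)
pos 19 'a': at 9
pos 20 'a': at 10  emit P1@[17:20]
pos 21 'b': at 3 (via fail)  emit P7@[21:21]
pos 22 'a': at 4

Result: [[6,7],[7,2],[7,5],[7,7],[11,7],[12,4],[14,7],[15,2],[15,5],[15,7],[17,3],[17,7],[20,1],[21,7]]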